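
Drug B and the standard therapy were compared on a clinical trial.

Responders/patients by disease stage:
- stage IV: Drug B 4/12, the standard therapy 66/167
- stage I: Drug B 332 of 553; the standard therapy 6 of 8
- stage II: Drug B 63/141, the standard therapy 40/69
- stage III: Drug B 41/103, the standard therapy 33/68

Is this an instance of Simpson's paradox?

Yes

Stage IV: Drug B 4/12 = 33.3%, the standard therapy 66/167 = 39.5% → the standard therapy
Stage I: Drug B 332/553 = 60.0%, the standard therapy 6/8 = 75.0% → the standard therapy
Stage II: Drug B 63/141 = 44.7%, the standard therapy 40/69 = 58.0% → the standard therapy
Stage III: Drug B 41/103 = 39.8%, the standard therapy 33/68 = 48.5% → the standard therapy
Overall: Drug B 440/809 = 54.4%, the standard therapy 145/312 = 46.5% → Drug B
The standard therapy wins each disease group but Drug B wins overall — the comparison reverses. The standard therapy's patients skew toward stage IV, which has a lower base rate.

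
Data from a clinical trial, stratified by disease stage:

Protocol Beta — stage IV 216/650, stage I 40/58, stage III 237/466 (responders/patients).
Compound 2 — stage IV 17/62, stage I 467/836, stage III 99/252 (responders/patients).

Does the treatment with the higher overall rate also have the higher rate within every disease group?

Stage IV: Protocol Beta 216/650 = 33.2%, Compound 2 17/62 = 27.4% → Protocol Beta
Stage I: Protocol Beta 40/58 = 69.0%, Compound 2 467/836 = 55.9% → Protocol Beta
Stage III: Protocol Beta 237/466 = 50.9%, Compound 2 99/252 = 39.3% → Protocol Beta
Overall: Protocol Beta 493/1174 = 42.0%, Compound 2 583/1150 = 50.7% → Compound 2
Protocol Beta wins each disease group but Compound 2 wins overall — the comparison reverses. Protocol Beta's patients skew toward stage IV, which has a lower base rate.

No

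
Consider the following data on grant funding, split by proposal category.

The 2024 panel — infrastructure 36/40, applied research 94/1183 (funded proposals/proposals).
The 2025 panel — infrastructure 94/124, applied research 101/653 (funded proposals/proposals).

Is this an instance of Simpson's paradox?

No

Infrastructure: the 2024 panel 36/40 = 90.0%, the 2025 panel 94/124 = 75.8% → the 2024 panel
Applied research: the 2024 panel 94/1183 = 7.9%, the 2025 panel 101/653 = 15.5% → the 2025 panel
Overall: the 2024 panel 130/1223 = 10.6%, the 2025 panel 195/777 = 25.1% → the 2025 panel
Neither sweeps: the 2024 panel wins 1 of 2 groups, the 2025 panel wins 1. The 2025 panel wins overall but not every group — no Simpson reversal.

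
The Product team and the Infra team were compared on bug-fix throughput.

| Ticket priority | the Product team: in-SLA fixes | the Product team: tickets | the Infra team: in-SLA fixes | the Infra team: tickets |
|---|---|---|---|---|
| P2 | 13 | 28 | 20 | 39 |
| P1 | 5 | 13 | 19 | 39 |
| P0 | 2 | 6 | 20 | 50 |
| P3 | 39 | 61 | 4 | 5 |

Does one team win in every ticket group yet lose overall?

P2: the Product team 13/28 = 46.4%, the Infra team 20/39 = 51.3% → the Infra team
P1: the Product team 5/13 = 38.5%, the Infra team 19/39 = 48.7% → the Infra team
P0: the Product team 2/6 = 33.3%, the Infra team 20/50 = 40.0% → the Infra team
P3: the Product team 39/61 = 63.9%, the Infra team 4/5 = 80.0% → the Infra team
Overall: the Product team 59/108 = 54.6%, the Infra team 63/133 = 47.4% → the Product team
The Infra team wins each ticket group but the Product team wins overall — the comparison reverses. The Infra team's tickets skew toward P0, which has a lower base rate.

Yes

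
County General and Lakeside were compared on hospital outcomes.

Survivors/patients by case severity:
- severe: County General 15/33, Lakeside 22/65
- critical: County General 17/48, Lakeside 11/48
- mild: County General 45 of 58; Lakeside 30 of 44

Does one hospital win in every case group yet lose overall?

No

Severe: County General 15/33 = 45.5%, Lakeside 22/65 = 33.8% → County General
Critical: County General 17/48 = 35.4%, Lakeside 11/48 = 22.9% → County General
Mild: County General 45/58 = 77.6%, Lakeside 30/44 = 68.2% → County General
Overall: County General 77/139 = 55.4%, Lakeside 63/157 = 40.1% → County General
County General wins overall and in every case group — no reversal.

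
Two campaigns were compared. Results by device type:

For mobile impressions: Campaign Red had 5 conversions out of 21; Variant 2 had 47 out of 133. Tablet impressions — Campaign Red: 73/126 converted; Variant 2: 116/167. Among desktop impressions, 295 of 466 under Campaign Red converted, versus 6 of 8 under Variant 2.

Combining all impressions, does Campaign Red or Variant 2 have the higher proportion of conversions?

Mobile: Campaign Red 5/21 = 23.8%, Variant 2 47/133 = 35.3% → Variant 2
Tablet: Campaign Red 73/126 = 57.9%, Variant 2 116/167 = 69.5% → Variant 2
Desktop: Campaign Red 295/466 = 63.3%, Variant 2 6/8 = 75.0% → Variant 2
Overall: Campaign Red 373/613 = 60.8%, Variant 2 169/308 = 54.9% → Campaign Red
(Variant 2 wins every device group but Campaign Red wins overall — Variant 2's impressions skew toward the low-rate mobile group.)

Campaign Red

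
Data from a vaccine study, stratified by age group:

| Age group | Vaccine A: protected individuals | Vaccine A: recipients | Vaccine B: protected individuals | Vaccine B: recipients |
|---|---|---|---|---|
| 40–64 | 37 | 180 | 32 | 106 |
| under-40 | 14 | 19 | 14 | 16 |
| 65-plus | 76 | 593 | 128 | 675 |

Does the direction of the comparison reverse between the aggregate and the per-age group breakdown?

40–64: Vaccine A 37/180 = 20.6%, Vaccine B 32/106 = 30.2% → Vaccine B
Under-40: Vaccine A 14/19 = 73.7%, Vaccine B 14/16 = 87.5% → Vaccine B
65-plus: Vaccine A 76/593 = 12.8%, Vaccine B 128/675 = 19.0% → Vaccine B
Overall: Vaccine A 127/792 = 16.0%, Vaccine B 174/797 = 21.8% → Vaccine B
Vaccine B wins overall and in every age group — no reversal.

No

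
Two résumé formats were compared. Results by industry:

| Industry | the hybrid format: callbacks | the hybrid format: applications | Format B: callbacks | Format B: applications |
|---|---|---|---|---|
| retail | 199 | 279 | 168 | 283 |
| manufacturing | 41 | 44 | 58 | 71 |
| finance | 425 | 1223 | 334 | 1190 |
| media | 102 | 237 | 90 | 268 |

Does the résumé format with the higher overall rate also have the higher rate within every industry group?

Yes

Retail: the hybrid format 199/279 = 71.3%, Format B 168/283 = 59.4% → the hybrid format
Manufacturing: the hybrid format 41/44 = 93.2%, Format B 58/71 = 81.7% → the hybrid format
Finance: the hybrid format 425/1223 = 34.8%, Format B 334/1190 = 28.1% → the hybrid format
Media: the hybrid format 102/237 = 43.0%, Format B 90/268 = 33.6% → the hybrid format
Overall: the hybrid format 767/1783 = 43.0%, Format B 650/1812 = 35.9% → the hybrid format
The hybrid format wins overall and in every industry group — no reversal.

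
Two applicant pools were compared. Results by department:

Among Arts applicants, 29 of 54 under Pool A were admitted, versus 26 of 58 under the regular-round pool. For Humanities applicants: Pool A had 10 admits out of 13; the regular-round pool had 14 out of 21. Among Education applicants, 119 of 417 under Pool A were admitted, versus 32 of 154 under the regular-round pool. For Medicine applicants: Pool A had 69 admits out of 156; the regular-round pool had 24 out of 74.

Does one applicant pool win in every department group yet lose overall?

Arts: Pool A 29/54 = 53.7%, the regular-round pool 26/58 = 44.8% → Pool A
Humanities: Pool A 10/13 = 76.9%, the regular-round pool 14/21 = 66.7% → Pool A
Education: Pool A 119/417 = 28.5%, the regular-round pool 32/154 = 20.8% → Pool A
Medicine: Pool A 69/156 = 44.2%, the regular-round pool 24/74 = 32.4% → Pool A
Overall: Pool A 227/640 = 35.5%, the regular-round pool 96/307 = 31.3% → Pool A
Pool A wins overall and in every department group — no reversal.

No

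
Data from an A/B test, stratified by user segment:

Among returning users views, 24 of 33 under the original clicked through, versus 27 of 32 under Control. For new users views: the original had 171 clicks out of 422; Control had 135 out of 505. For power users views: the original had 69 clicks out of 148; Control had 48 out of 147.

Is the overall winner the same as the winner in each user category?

No

Returning users: the original 24/33 = 72.7%, Control 27/32 = 84.4% → Control
New users: the original 171/422 = 40.5%, Control 135/505 = 26.7% → the original
Power users: the original 69/148 = 46.6%, Control 48/147 = 32.7% → the original
Overall: the original 264/603 = 43.8%, Control 210/684 = 30.7% → the original
Neither sweeps: the original wins 2 of 3 groups, Control wins 1. The original wins overall but not every group — no Simpson reversal.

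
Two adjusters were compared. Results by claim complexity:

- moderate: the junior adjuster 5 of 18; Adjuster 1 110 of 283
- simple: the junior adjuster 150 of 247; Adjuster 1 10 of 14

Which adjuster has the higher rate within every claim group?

Adjuster 1

Moderate: the junior adjuster 5/18 = 27.8%, Adjuster 1 110/283 = 38.9% → Adjuster 1
Simple: the junior adjuster 150/247 = 60.7%, Adjuster 1 10/14 = 71.4% → Adjuster 1
Adjuster 1 has the higher rate in both groups.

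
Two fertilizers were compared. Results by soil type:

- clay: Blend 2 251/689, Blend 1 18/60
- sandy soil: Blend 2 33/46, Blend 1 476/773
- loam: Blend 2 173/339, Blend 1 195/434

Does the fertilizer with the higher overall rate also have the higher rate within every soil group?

Clay: Blend 2 251/689 = 36.4%, Blend 1 18/60 = 30.0% → Blend 2
Sandy soil: Blend 2 33/46 = 71.7%, Blend 1 476/773 = 61.6% → Blend 2
Loam: Blend 2 173/339 = 51.0%, Blend 1 195/434 = 44.9% → Blend 2
Overall: Blend 2 457/1074 = 42.6%, Blend 1 689/1267 = 54.4% → Blend 1
Blend 2 wins each soil group but Blend 1 wins overall — the comparison reverses. Blend 2's plots skew toward clay, which has a lower base rate.

No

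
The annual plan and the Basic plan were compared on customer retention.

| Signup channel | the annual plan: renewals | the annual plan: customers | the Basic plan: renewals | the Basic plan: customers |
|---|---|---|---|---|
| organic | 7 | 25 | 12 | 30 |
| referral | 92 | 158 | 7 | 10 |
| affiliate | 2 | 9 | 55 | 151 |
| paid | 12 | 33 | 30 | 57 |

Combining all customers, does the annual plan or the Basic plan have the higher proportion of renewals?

the annual plan

Organic: the annual plan 7/25 = 28.0%, the Basic plan 12/30 = 40.0% → the Basic plan
Referral: the annual plan 92/158 = 58.2%, the Basic plan 7/10 = 70.0% → the Basic plan
Affiliate: the annual plan 2/9 = 22.2%, the Basic plan 55/151 = 36.4% → the Basic plan
Paid: the annual plan 12/33 = 36.4%, the Basic plan 30/57 = 52.6% → the Basic plan
Overall: the annual plan 113/225 = 50.2%, the Basic plan 104/248 = 41.9% → the annual plan
(The Basic plan wins every signup group but the annual plan wins overall — the Basic plan's customers skew toward the low-rate affiliate group.)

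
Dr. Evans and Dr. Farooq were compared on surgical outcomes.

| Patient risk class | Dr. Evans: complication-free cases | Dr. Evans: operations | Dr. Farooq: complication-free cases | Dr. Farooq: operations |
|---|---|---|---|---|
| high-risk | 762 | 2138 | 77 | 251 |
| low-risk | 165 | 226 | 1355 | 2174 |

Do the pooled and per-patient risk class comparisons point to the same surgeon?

High-risk: Dr. Evans 762/2138 = 35.6%, Dr. Farooq 77/251 = 30.7% → Dr. Evans
Low-risk: Dr. Evans 165/226 = 73.0%, Dr. Farooq 1355/2174 = 62.3% → Dr. Evans
Overall: Dr. Evans 927/2364 = 39.2%, Dr. Farooq 1432/2425 = 59.1% → Dr. Farooq
Dr. Evans wins each patient risk group but Dr. Farooq wins overall — the comparison reverses. Dr. Evans's operations skew toward high-risk, which has a lower base rate.

No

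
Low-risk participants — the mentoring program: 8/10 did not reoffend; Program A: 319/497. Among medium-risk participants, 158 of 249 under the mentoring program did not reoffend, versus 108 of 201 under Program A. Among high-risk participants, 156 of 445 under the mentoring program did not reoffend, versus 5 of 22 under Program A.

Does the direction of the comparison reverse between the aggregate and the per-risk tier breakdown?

Low-risk: the mentoring program 8/10 = 80.0%, Program A 319/497 = 64.2% → the mentoring program
Medium-risk: the mentoring program 158/249 = 63.5%, Program A 108/201 = 53.7% → the mentoring program
High-risk: the mentoring program 156/445 = 35.1%, Program A 5/22 = 22.7% → the mentoring program
Overall: the mentoring program 322/704 = 45.7%, Program A 432/720 = 60.0% → Program A
The mentoring program wins each risk group but Program A wins overall — the comparison reverses. The mentoring program's participants skew toward high-risk, which has a lower base rate.

Yes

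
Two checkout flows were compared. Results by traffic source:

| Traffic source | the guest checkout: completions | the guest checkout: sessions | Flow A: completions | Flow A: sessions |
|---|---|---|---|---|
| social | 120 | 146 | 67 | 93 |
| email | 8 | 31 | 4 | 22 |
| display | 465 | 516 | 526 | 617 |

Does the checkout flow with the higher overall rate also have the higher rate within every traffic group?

Social: the guest checkout 120/146 = 82.2%, Flow A 67/93 = 72.0% → the guest checkout
Email: the guest checkout 8/31 = 25.8%, Flow A 4/22 = 18.2% → the guest checkout
Display: the guest checkout 465/516 = 90.1%, Flow A 526/617 = 85.3% → the guest checkout
Overall: the guest checkout 593/693 = 85.6%, Flow A 597/732 = 81.6% → the guest checkout
The guest checkout wins overall and in every traffic group — no reversal.

Yes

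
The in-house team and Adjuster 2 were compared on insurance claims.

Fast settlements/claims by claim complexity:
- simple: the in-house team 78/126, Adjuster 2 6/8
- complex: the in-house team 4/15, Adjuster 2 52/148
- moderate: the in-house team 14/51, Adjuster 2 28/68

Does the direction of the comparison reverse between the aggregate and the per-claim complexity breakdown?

Yes

Simple: the in-house team 78/126 = 61.9%, Adjuster 2 6/8 = 75.0% → Adjuster 2
Complex: the in-house team 4/15 = 26.7%, Adjuster 2 52/148 = 35.1% → Adjuster 2
Moderate: the in-house team 14/51 = 27.5%, Adjuster 2 28/68 = 41.2% → Adjuster 2
Overall: the in-house team 96/192 = 50.0%, Adjuster 2 86/224 = 38.4% → the in-house team
Adjuster 2 wins each claim group but the in-house team wins overall — the comparison reverses. Adjuster 2's claims skew toward complex, which has a lower base rate.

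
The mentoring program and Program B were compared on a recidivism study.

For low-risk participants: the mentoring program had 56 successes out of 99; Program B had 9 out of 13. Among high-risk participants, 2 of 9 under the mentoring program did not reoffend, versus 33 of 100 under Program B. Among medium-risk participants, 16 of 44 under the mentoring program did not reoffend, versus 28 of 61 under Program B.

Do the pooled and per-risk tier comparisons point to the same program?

No

Low-risk: the mentoring program 56/99 = 56.6%, Program B 9/13 = 69.2% → Program B
High-risk: the mentoring program 2/9 = 22.2%, Program B 33/100 = 33.0% → Program B
Medium-risk: the mentoring program 16/44 = 36.4%, Program B 28/61 = 45.9% → Program B
Overall: the mentoring program 74/152 = 48.7%, Program B 70/174 = 40.2% → the mentoring program
Program B wins each risk group but the mentoring program wins overall — the comparison reverses. Program B's participants skew toward high-risk, which has a lower base rate.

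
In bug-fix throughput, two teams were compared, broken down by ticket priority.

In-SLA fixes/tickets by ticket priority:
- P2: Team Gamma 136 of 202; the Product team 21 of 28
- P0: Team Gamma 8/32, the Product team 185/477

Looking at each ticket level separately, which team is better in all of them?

the Product team

P2: Team Gamma 136/202 = 67.3%, the Product team 21/28 = 75.0% → the Product team
P0: Team Gamma 8/32 = 25.0%, the Product team 185/477 = 38.8% → the Product team
The Product team has the higher rate in both groups.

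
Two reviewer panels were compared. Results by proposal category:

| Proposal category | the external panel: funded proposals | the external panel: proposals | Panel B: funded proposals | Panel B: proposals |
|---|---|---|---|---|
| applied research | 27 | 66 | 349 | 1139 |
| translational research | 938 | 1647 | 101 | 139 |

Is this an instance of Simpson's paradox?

No

Applied research: the external panel 27/66 = 40.9%, Panel B 349/1139 = 30.6% → the external panel
Translational research: the external panel 938/1647 = 57.0%, Panel B 101/139 = 72.7% → Panel B
Overall: the external panel 965/1713 = 56.3%, Panel B 450/1278 = 35.2% → the external panel
Neither sweeps: the external panel wins 1 of 2 groups, Panel B wins 1. The external panel wins overall but not every group — no Simpson reversal.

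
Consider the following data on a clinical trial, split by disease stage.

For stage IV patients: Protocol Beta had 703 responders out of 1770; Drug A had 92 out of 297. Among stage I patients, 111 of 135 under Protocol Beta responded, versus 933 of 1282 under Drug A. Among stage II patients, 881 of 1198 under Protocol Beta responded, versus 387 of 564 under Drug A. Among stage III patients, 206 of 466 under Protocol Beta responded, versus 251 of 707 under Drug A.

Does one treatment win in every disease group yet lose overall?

Stage IV: Protocol Beta 703/1770 = 39.7%, Drug A 92/297 = 31.0% → Protocol Beta
Stage I: Protocol Beta 111/135 = 82.2%, Drug A 933/1282 = 72.8% → Protocol Beta
Stage II: Protocol Beta 881/1198 = 73.5%, Drug A 387/564 = 68.6% → Protocol Beta
Stage III: Protocol Beta 206/466 = 44.2%, Drug A 251/707 = 35.5% → Protocol Beta
Overall: Protocol Beta 1901/3569 = 53.3%, Drug A 1663/2850 = 58.4% → Drug A
Protocol Beta wins each disease group but Drug A wins overall — the comparison reverses. Protocol Beta's patients skew toward stage IV, which has a lower base rate.

Yes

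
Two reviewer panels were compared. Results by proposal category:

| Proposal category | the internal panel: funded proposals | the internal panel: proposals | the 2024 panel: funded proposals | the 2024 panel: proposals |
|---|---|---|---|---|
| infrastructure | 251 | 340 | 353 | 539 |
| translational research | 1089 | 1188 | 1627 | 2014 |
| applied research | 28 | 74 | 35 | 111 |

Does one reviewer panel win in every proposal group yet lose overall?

Infrastructure: the internal panel 251/340 = 73.8%, the 2024 panel 353/539 = 65.5% → the internal panel
Translational research: the internal panel 1089/1188 = 91.7%, the 2024 panel 1627/2014 = 80.8% → the internal panel
Applied research: the internal panel 28/74 = 37.8%, the 2024 panel 35/111 = 31.5% → the internal panel
Overall: the internal panel 1368/1602 = 85.4%, the 2024 panel 2015/2664 = 75.6% → the internal panel
The internal panel wins overall and in every proposal group — no reversal.

No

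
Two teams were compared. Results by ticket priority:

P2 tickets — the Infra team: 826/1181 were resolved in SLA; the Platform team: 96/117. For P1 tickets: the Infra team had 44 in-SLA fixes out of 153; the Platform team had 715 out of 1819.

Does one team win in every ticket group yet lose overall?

P2: the Infra team 826/1181 = 69.9%, the Platform team 96/117 = 82.1% → the Platform team
P1: the Infra team 44/153 = 28.8%, the Platform team 715/1819 = 39.3% → the Platform team
Overall: the Infra team 870/1334 = 65.2%, the Platform team 811/1936 = 41.9% → the Infra team
The Platform team wins each ticket group but the Infra team wins overall — the comparison reverses. The Platform team's tickets skew toward P1, which has a lower base rate.

Yes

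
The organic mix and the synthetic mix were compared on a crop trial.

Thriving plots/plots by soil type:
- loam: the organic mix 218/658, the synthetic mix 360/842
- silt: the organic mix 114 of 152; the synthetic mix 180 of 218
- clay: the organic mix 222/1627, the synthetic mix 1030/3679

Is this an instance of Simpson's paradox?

No

Loam: the organic mix 218/658 = 33.1%, the synthetic mix 360/842 = 42.8% → the synthetic mix
Silt: the organic mix 114/152 = 75.0%, the synthetic mix 180/218 = 82.6% → the synthetic mix
Clay: the organic mix 222/1627 = 13.6%, the synthetic mix 1030/3679 = 28.0% → the synthetic mix
Overall: the organic mix 554/2437 = 22.7%, the synthetic mix 1570/4739 = 33.1% → the synthetic mix
The synthetic mix wins overall and in every soil group — no reversal.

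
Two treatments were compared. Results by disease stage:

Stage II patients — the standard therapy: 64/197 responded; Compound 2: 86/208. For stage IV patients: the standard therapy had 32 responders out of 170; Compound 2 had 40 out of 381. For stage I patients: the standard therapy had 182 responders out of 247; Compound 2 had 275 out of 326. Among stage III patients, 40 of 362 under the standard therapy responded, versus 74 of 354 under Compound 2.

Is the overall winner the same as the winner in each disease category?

Stage II: the standard therapy 64/197 = 32.5%, Compound 2 86/208 = 41.3% → Compound 2
Stage IV: the standard therapy 32/170 = 18.8%, Compound 2 40/381 = 10.5% → the standard therapy
Stage I: the standard therapy 182/247 = 73.7%, Compound 2 275/326 = 84.4% → Compound 2
Stage III: the standard therapy 40/362 = 11.0%, Compound 2 74/354 = 20.9% → Compound 2
Overall: the standard therapy 318/976 = 32.6%, Compound 2 475/1269 = 37.4% → Compound 2
Neither sweeps: the standard therapy wins 1 of 4 groups, Compound 2 wins 3. Compound 2 wins overall but not every group — no Simpson reversal.

No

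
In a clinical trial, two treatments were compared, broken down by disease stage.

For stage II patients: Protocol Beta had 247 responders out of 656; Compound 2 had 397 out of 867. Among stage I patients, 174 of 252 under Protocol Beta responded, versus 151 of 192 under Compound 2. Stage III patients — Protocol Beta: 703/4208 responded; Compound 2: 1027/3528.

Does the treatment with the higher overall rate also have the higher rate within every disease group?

Stage II: Protocol Beta 247/656 = 37.7%, Compound 2 397/867 = 45.8% → Compound 2
Stage I: Protocol Beta 174/252 = 69.0%, Compound 2 151/192 = 78.6% → Compound 2
Stage III: Protocol Beta 703/4208 = 16.7%, Compound 2 1027/3528 = 29.1% → Compound 2
Overall: Protocol Beta 1124/5116 = 22.0%, Compound 2 1575/4587 = 34.3% → Compound 2
Compound 2 wins overall and in every disease group — no reversal.

Yes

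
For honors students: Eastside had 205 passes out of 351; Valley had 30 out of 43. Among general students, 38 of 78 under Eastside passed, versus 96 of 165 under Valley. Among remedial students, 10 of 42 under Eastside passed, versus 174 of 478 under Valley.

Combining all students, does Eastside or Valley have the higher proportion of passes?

Honors: Eastside 205/351 = 58.4%, Valley 30/43 = 69.8% → Valley
General: Eastside 38/78 = 48.7%, Valley 96/165 = 58.2% → Valley
Remedial: Eastside 10/42 = 23.8%, Valley 174/478 = 36.4% → Valley
Overall: Eastside 253/471 = 53.7%, Valley 300/686 = 43.7% → Eastside
(Valley wins every student group but Eastside wins overall — Valley's students skew toward the low-rate remedial group.)

Eastside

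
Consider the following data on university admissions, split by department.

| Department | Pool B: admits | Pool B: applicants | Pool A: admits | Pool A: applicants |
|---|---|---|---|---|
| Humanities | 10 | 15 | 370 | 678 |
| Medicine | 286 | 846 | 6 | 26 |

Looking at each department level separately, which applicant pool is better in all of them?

Pool B

Humanities: Pool B 10/15 = 66.7%, Pool A 370/678 = 54.6% → Pool B
Medicine: Pool B 286/846 = 33.8%, Pool A 6/26 = 23.1% → Pool B
Pool B has the higher rate in both groups.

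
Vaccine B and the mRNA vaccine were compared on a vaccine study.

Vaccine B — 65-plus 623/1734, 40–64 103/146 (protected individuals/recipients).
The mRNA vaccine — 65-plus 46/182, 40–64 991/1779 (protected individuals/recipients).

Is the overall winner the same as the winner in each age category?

No

65-plus: Vaccine B 623/1734 = 35.9%, the mRNA vaccine 46/182 = 25.3% → Vaccine B
40–64: Vaccine B 103/146 = 70.5%, the mRNA vaccine 991/1779 = 55.7% → Vaccine B
Overall: Vaccine B 726/1880 = 38.6%, the mRNA vaccine 1037/1961 = 52.9% → the mRNA vaccine
Vaccine B wins each age group but the mRNA vaccine wins overall — the comparison reverses. Vaccine B's recipients skew toward 65-plus, which has a lower base rate.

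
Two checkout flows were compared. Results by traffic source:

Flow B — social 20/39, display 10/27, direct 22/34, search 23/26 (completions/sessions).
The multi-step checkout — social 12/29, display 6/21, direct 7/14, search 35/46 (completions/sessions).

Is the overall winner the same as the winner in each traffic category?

Social: Flow B 20/39 = 51.3%, the multi-step checkout 12/29 = 41.4% → Flow B
Display: Flow B 10/27 = 37.0%, the multi-step checkout 6/21 = 28.6% → Flow B
Direct: Flow B 22/34 = 64.7%, the multi-step checkout 7/14 = 50.0% → Flow B
Search: Flow B 23/26 = 88.5%, the multi-step checkout 35/46 = 76.1% → Flow B
Overall: Flow B 75/126 = 59.5%, the multi-step checkout 60/110 = 54.5% → Flow B
Flow B wins overall and in every traffic group — no reversal.

Yes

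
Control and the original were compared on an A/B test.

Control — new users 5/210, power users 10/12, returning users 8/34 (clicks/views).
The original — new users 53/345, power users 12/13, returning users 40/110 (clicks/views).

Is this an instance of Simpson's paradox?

No

New users: Control 5/210 = 2.4%, the original 53/345 = 15.4% → the original
Power users: Control 10/12 = 83.3%, the original 12/13 = 92.3% → the original
Returning users: Control 8/34 = 23.5%, the original 40/110 = 36.4% → the original
Overall: Control 23/256 = 9.0%, the original 105/468 = 22.4% → the original
The original wins overall and in every user group — no reversal.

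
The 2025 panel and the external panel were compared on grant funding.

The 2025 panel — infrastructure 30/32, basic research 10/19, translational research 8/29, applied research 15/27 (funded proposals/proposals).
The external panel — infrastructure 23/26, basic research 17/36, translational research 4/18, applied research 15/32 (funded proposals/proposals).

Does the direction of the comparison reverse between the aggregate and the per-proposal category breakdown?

Infrastructure: the 2025 panel 30/32 = 93.8%, the external panel 23/26 = 88.5% → the 2025 panel
Basic research: the 2025 panel 10/19 = 52.6%, the external panel 17/36 = 47.2% → the 2025 panel
Translational research: the 2025 panel 8/29 = 27.6%, the external panel 4/18 = 22.2% → the 2025 panel
Applied research: the 2025 panel 15/27 = 55.6%, the external panel 15/32 = 46.9% → the 2025 panel
Overall: the 2025 panel 63/107 = 58.9%, the external panel 59/112 = 52.7% → the 2025 panel
The 2025 panel wins overall and in every proposal group — no reversal.

No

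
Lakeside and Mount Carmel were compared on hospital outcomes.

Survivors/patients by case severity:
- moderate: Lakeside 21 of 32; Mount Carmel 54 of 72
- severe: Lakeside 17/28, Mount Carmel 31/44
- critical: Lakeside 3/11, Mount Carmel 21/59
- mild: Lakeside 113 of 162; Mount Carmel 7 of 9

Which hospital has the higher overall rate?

Moderate: Lakeside 21/32 = 65.6%, Mount Carmel 54/72 = 75.0% → Mount Carmel
Severe: Lakeside 17/28 = 60.7%, Mount Carmel 31/44 = 70.5% → Mount Carmel
Critical: Lakeside 3/11 = 27.3%, Mount Carmel 21/59 = 35.6% → Mount Carmel
Mild: Lakeside 113/162 = 69.8%, Mount Carmel 7/9 = 77.8% → Mount Carmel
Overall: Lakeside 154/233 = 66.1%, Mount Carmel 113/184 = 61.4% → Lakeside
(Mount Carmel wins every case group but Lakeside wins overall — Mount Carmel's patients skew toward the low-rate critical group.)

Lakeside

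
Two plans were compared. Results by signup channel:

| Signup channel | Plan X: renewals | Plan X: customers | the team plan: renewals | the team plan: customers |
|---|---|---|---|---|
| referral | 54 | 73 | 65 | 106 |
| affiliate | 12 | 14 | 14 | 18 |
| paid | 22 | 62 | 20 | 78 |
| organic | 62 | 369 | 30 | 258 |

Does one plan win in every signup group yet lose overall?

Referral: Plan X 54/73 = 74.0%, the team plan 65/106 = 61.3% → Plan X
Affiliate: Plan X 12/14 = 85.7%, the team plan 14/18 = 77.8% → Plan X
Paid: Plan X 22/62 = 35.5%, the team plan 20/78 = 25.6% → Plan X
Organic: Plan X 62/369 = 16.8%, the team plan 30/258 = 11.6% → Plan X
Overall: Plan X 150/518 = 29.0%, the team plan 129/460 = 28.0% → Plan X
Plan X wins overall and in every signup group — no reversal.

No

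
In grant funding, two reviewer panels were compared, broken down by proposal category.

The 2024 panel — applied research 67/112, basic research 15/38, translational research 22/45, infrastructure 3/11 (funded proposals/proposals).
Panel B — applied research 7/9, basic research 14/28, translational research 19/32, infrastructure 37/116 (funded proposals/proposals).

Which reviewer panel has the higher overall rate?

the 2024 panel

Applied research: the 2024 panel 67/112 = 59.8%, Panel B 7/9 = 77.8% → Panel B
Basic research: the 2024 panel 15/38 = 39.5%, Panel B 14/28 = 50.0% → Panel B
Translational research: the 2024 panel 22/45 = 48.9%, Panel B 19/32 = 59.4% → Panel B
Infrastructure: the 2024 panel 3/11 = 27.3%, Panel B 37/116 = 31.9% → Panel B
Overall: the 2024 panel 107/206 = 51.9%, Panel B 77/185 = 41.6% → the 2024 panel
(Panel B wins every proposal group but the 2024 panel wins overall — Panel B's proposals skew toward the low-rate infrastructure group.)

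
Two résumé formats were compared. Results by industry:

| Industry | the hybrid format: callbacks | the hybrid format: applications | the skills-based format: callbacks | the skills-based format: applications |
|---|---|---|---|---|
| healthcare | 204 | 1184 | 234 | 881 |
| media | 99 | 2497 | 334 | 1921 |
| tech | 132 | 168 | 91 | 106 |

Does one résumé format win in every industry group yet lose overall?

Healthcare: the hybrid format 204/1184 = 17.2%, the skills-based format 234/881 = 26.6% → the skills-based format
Media: the hybrid format 99/2497 = 4.0%, the skills-based format 334/1921 = 17.4% → the skills-based format
Tech: the hybrid format 132/168 = 78.6%, the skills-based format 91/106 = 85.8% → the skills-based format
Overall: the hybrid format 435/3849 = 11.3%, the skills-based format 659/2908 = 22.7% → the skills-based format
The skills-based format wins overall and in every industry group — no reversal.

No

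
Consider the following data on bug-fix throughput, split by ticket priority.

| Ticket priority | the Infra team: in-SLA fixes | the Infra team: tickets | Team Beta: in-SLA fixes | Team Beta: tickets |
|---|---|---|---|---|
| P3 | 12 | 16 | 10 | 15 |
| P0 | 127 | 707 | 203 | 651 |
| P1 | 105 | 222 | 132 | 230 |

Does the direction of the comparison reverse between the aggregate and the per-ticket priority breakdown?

No

P3: the Infra team 12/16 = 75.0%, Team Beta 10/15 = 66.7% → the Infra team
P0: the Infra team 127/707 = 18.0%, Team Beta 203/651 = 31.2% → Team Beta
P1: the Infra team 105/222 = 47.3%, Team Beta 132/230 = 57.4% → Team Beta
Overall: the Infra team 244/945 = 25.8%, Team Beta 345/896 = 38.5% → Team Beta
Neither sweeps: the Infra team wins 1 of 3 groups, Team Beta wins 2. Team Beta wins overall but not every group — no Simpson reversal.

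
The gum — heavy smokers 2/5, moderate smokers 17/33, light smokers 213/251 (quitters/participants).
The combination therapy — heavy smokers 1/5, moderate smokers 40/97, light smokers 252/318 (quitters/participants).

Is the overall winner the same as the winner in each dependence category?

Yes

Heavy smokers: the gum 2/5 = 40.0%, the combination therapy 1/5 = 20.0% → the gum
Moderate smokers: the gum 17/33 = 51.5%, the combination therapy 40/97 = 41.2% → the gum
Light smokers: the gum 213/251 = 84.9%, the combination therapy 252/318 = 79.2% → the gum
Overall: the gum 232/289 = 80.3%, the combination therapy 293/420 = 69.8% → the gum
The gum wins overall and in every dependence group — no reversal.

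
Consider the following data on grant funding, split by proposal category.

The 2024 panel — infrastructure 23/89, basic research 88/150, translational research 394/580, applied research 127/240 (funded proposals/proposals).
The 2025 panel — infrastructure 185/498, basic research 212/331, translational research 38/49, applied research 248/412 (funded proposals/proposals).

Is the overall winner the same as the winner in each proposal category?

No

Infrastructure: the 2024 panel 23/89 = 25.8%, the 2025 panel 185/498 = 37.1% → the 2025 panel
Basic research: the 2024 panel 88/150 = 58.7%, the 2025 panel 212/331 = 64.0% → the 2025 panel
Translational research: the 2024 panel 394/580 = 67.9%, the 2025 panel 38/49 = 77.6% → the 2025 panel
Applied research: the 2024 panel 127/240 = 52.9%, the 2025 panel 248/412 = 60.2% → the 2025 panel
Overall: the 2024 panel 632/1059 = 59.7%, the 2025 panel 683/1290 = 52.9% → the 2024 panel
The 2025 panel wins each proposal group but the 2024 panel wins overall — the comparison reverses. The 2025 panel's proposals skew toward infrastructure, which has a lower base rate.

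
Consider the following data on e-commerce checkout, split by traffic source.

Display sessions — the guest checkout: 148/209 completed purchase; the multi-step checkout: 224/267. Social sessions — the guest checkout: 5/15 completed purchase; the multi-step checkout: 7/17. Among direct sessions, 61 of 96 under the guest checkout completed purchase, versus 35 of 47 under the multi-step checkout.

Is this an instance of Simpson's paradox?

No

Display: the guest checkout 148/209 = 70.8%, the multi-step checkout 224/267 = 83.9% → the multi-step checkout
Social: the guest checkout 5/15 = 33.3%, the multi-step checkout 7/17 = 41.2% → the multi-step checkout
Direct: the guest checkout 61/96 = 63.5%, the multi-step checkout 35/47 = 74.5% → the multi-step checkout
Overall: the guest checkout 214/320 = 66.9%, the multi-step checkout 266/331 = 80.4% → the multi-step checkout
The multi-step checkout wins overall and in every traffic group — no reversal.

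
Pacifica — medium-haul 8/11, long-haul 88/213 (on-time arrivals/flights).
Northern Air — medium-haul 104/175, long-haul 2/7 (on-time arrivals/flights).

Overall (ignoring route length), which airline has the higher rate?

Medium-haul: Pacifica 8/11 = 72.7%, Northern Air 104/175 = 59.4% → Pacifica
Long-haul: Pacifica 88/213 = 41.3%, Northern Air 2/7 = 28.6% → Pacifica
Overall: Pacifica 96/224 = 42.9%, Northern Air 106/182 = 58.2% → Northern Air
(Pacifica wins every route group but Northern Air wins overall — Pacifica's flights skew toward the low-rate long-haul group.)

Northern Air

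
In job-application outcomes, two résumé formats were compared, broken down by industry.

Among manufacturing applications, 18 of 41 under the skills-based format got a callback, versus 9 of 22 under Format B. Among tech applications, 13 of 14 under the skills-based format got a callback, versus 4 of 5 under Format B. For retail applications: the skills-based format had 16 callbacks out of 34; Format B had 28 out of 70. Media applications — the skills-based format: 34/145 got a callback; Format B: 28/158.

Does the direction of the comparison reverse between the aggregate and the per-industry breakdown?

No

Manufacturing: the skills-based format 18/41 = 43.9%, Format B 9/22 = 40.9% → the skills-based format
Tech: the skills-based format 13/14 = 92.9%, Format B 4/5 = 80.0% → the skills-based format
Retail: the skills-based format 16/34 = 47.1%, Format B 28/70 = 40.0% → the skills-based format
Media: the skills-based format 34/145 = 23.4%, Format B 28/158 = 17.7% → the skills-based format
Overall: the skills-based format 81/234 = 34.6%, Format B 69/255 = 27.1% → the skills-based format
The skills-based format wins overall and in every industry group — no reversal.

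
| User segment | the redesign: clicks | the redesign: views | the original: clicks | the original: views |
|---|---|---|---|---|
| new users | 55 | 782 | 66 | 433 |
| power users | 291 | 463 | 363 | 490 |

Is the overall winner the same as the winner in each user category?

New users: the redesign 55/782 = 7.0%, the original 66/433 = 15.2% → the original
Power users: the redesign 291/463 = 62.9%, the original 363/490 = 74.1% → the original
Overall: the redesign 346/1245 = 27.8%, the original 429/923 = 46.5% → the original
The original wins overall and in every user group — no reversal.

Yes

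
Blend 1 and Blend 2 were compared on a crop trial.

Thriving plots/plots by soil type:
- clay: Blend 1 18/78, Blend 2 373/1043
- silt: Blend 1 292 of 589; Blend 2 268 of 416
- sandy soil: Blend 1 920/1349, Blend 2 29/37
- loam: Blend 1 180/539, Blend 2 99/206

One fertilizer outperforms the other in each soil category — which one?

Clay: Blend 1 18/78 = 23.1%, Blend 2 373/1043 = 35.8% → Blend 2
Silt: Blend 1 292/589 = 49.6%, Blend 2 268/416 = 64.4% → Blend 2
Sandy soil: Blend 1 920/1349 = 68.2%, Blend 2 29/37 = 78.4% → Blend 2
Loam: Blend 1 180/539 = 33.4%, Blend 2 99/206 = 48.1% → Blend 2
Blend 2 has the higher rate in all 4 groups.

Blend 2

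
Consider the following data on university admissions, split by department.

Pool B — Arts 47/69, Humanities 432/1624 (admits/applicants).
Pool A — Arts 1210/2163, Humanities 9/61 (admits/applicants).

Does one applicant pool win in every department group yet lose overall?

Arts: Pool B 47/69 = 68.1%, Pool A 1210/2163 = 55.9% → Pool B
Humanities: Pool B 432/1624 = 26.6%, Pool A 9/61 = 14.8% → Pool B
Overall: Pool B 479/1693 = 28.3%, Pool A 1219/2224 = 54.8% → Pool A
Pool B wins each department group but Pool A wins overall — the comparison reverses. Pool B's applicants skew toward Humanities, which has a lower base rate.

Yes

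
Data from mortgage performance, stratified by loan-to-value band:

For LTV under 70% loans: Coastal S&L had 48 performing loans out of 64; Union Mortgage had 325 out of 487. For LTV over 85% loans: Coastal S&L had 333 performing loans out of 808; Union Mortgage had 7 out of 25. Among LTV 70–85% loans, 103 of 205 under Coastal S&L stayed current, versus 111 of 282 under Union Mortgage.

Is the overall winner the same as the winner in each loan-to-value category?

LTV under 70%: Coastal S&L 48/64 = 75.0%, Union Mortgage 325/487 = 66.7% → Coastal S&L
LTV over 85%: Coastal S&L 333/808 = 41.2%, Union Mortgage 7/25 = 28.0% → Coastal S&L
LTV 70–85%: Coastal S&L 103/205 = 50.2%, Union Mortgage 111/282 = 39.4% → Coastal S&L
Overall: Coastal S&L 484/1077 = 44.9%, Union Mortgage 443/794 = 55.8% → Union Mortgage
Coastal S&L wins each loan-to-value group but Union Mortgage wins overall — the comparison reverses. Coastal S&L's loans skew toward LTV over 85%, which has a lower base rate.

No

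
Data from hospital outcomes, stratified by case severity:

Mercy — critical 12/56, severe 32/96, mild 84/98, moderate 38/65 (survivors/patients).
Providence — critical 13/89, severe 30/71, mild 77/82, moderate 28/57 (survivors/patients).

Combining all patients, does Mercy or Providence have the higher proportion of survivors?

Mercy

Critical: Mercy 12/56 = 21.4%, Providence 13/89 = 14.6% → Mercy
Severe: Mercy 32/96 = 33.3%, Providence 30/71 = 42.3% → Providence
Mild: Mercy 84/98 = 85.7%, Providence 77/82 = 93.9% → Providence
Moderate: Mercy 38/65 = 58.5%, Providence 28/57 = 49.1% → Mercy
Overall: Mercy 166/315 = 52.7%, Providence 148/299 = 49.5% → Mercy
(Neither sweeps every case group, but Mercy has the higher pooled rate.)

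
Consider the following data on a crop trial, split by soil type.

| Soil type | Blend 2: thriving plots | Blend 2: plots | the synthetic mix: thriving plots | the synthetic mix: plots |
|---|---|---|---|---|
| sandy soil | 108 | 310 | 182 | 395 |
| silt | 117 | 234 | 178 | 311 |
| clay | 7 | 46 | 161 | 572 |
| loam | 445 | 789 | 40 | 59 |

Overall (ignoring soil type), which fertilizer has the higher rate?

Blend 2

Sandy soil: Blend 2 108/310 = 34.8%, the synthetic mix 182/395 = 46.1% → the synthetic mix
Silt: Blend 2 117/234 = 50.0%, the synthetic mix 178/311 = 57.2% → the synthetic mix
Clay: Blend 2 7/46 = 15.2%, the synthetic mix 161/572 = 28.1% → the synthetic mix
Loam: Blend 2 445/789 = 56.4%, the synthetic mix 40/59 = 67.8% → the synthetic mix
Overall: Blend 2 677/1379 = 49.1%, the synthetic mix 561/1337 = 42.0% → Blend 2
(The synthetic mix wins every soil group but Blend 2 wins overall — the synthetic mix's plots skew toward the low-rate clay group.)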